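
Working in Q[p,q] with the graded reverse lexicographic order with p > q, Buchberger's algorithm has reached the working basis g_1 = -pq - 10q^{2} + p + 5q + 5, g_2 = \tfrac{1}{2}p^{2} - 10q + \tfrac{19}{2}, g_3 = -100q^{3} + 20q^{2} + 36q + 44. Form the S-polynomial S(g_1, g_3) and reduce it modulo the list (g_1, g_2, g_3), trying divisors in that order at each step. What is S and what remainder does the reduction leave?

lcm(LM(g_1), LM(g_3)) = pq^{3}.
S = (lcm/LT(g_1))·g_1 − (lcm/LT(g_3))·g_3 = 10q^{4} - \tfrac{4}{5}pq^{2} - 5q^{3} + \tfrac{9}{25}pq - 5q^{2} + \tfrac{11}{25}p.
Reduce S modulo (g_1, g_2, g_3) in that order:
  leading term q^{4}: subtract (-\tfrac{1}{10}q)·g_3 from 10q^{4} - \tfrac{4}{5}pq^{2} - 5q^{3} + \tfrac{9}{25}pq - 5q^{2} + \tfrac{11}{25}p → -\tfrac{4}{5}pq^{2} - 3q^{3} + \tfrac{9}{25}pq - \tfrac{7}{5}q^{2} + \tfrac{11}{25}p + \tfrac{22}{5}q
  leading term pq^{2}: subtract (\tfrac{4}{5}q)·g_1 from -\tfrac{4}{5}pq^{2} - 3q^{3} + \tfrac{9}{25}pq - \tfrac{7}{5}q^{2} + \tfrac{11}{25}p + \tfrac{22}{5}q → 5q^{3} - \tfrac{11}{25}pq - \tfrac{27}{5}q^{2} + \tfrac{11}{25}p + \tfrac{2}{5}q
  leading term q^{3}: subtract (-\tfrac{1}{20})·g_3 from 5q^{3} - \tfrac{11}{25}pq - \tfrac{27}{5}q^{2} + \tfrac{11}{25}p + \tfrac{2}{5}q → -\tfrac{11}{25}pq - \tfrac{22}{5}q^{2} + \tfrac{11}{25}p + \tfrac{11}{5}q + \tfrac{11}{5}
  leading term pq: subtract (\tfrac{11}{25})·g_1 from -\tfrac{11}{25}pq - \tfrac{22}{5}q^{2} + \tfrac{11}{25}p + \tfrac{11}{5}q + \tfrac{11}{5} → 0
The remainder is 0, so this S-polynomial contributes no new basis element.
This is the inner loop of Buchberger's algorithm — each nonzero remainder becomes a new basis element.

S(g_1, g_3) = 10q^{4} - \tfrac{4}{5}pq^{2} - 5q^{3} + \tfrac{9}{25}pq - 5q^{2} + \tfrac{11}{25}p; remainder on division = 0.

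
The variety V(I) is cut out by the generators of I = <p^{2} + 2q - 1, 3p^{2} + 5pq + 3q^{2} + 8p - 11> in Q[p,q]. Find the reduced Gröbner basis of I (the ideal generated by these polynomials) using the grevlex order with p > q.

f_1 = p^{2} + 2q - 1, LT = p^{2}.
f_2 = 3p^{2} + 5pq + 3q^{2} + 8p - 11, LT = p^{2}.

S(f_1,f_2): lcm = p^{2}. S = -\tfrac{5}{3}pq - q^{2} - \tfrac{8}{3}p + 2q + \tfrac{8}{3}.
  reduce S modulo (f_1, f_2):
  remainder -\tfrac{5}{3}pq - q^{2} - \tfrac{8}{3}p + 2q + \tfrac{8}{3} ≠ 0; add g_3 = -\tfrac{5}{3}pq - q^{2} - \tfrac{8}{3}p + 2q + \tfrac{8}{3} to the basis.

S(f_1,g_3): lcm = p^{2}q. S = -\tfrac{3}{5}pq^{2} - \tfrac{8}{5}p^{2} + \tfrac{6}{5}pq + 2q^{2} + \tfrac{8}{5}p - q.
  reduce S modulo (f_1, f_2, g_3):
  remainder \tfrac{9}{25}q^{3} - \tfrac{2}{125}q^{2} - \tfrac{232}{125}p + \tfrac{479}{125}q + \tfrac{232}{125} ≠ 0; add g_4 = \tfrac{9}{25}q^{3} - \tfrac{2}{125}q^{2} - \tfrac{232}{125}p + \tfrac{479}{125}q + \tfrac{232}{125} to the basis.

The other S-polynomials (S(f_2,g_3), S(f_1,g_4), S(f_2,g_4), S(g_3,g_4)) all reduce to 0 modulo the current basis, so we have a Gröbner basis.
Inter-reduce: drop elements whose leading term is divisible by another's, tail-reduce, and make monic.

G = {q^{3} - \tfrac{2}{45}q^{2} - \tfrac{232}{45}p + \tfrac{479}{45}q + \tfrac{232}{45}, p^{2} + 2q - 1, pq + \tfrac{3}{5}q^{2} + \tfrac{8}{5}p - \tfrac{6}{5}q - \tfrac{8}{5}}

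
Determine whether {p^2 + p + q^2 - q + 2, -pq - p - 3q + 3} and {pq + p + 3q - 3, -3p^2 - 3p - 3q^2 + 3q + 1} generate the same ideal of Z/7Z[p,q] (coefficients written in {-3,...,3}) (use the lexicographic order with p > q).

For a fixed monomial order, each ideal has a unique reduced Gröbner basis; comparing bases decides equality.
Buchberger on the first generating set:
f_1 = p^2 + p + q^2 - q + 2, LT = p^2.
f_2 = -pq - p - 3q + 3, LT = pq.

S(f_1,f_2): lcm = p^2q. S = -p^2 - 2pq + 3p + q^3 - q^2 + 2q.
  reduce S modulo (f_1, f_2):
  remainder -p + q^3 + 3 ≠ 0; add g_3 = -p + q^3 + 3 to the basis.

S(f_2,g_3): lcm = pq. S = p + q^4 - q - 3.
  reduce S modulo (f_1, f_2, g_3):
  remainder q^4 + q^3 - q ≠ 0; add g_4 = q^4 + q^3 - q to the basis.

The other S-polynomials (S(f_1,g_3), S(f_1,g_4), S(f_2,g_4), S(g_3,g_4)) all reduce to 0 modulo the current basis, so we have a Gröbner basis.
Inter-reduce: drop elements whose leading term is divisible by another's, tail-reduce, and make monic.
Reduced Gröbner basis: {p - q^3 - 3, q^4 + q^3 - q}.

Buchberger on the second generating set:
h_1 = pq + p + 3q - 3, LT = pq.
h_2 = -3p^2 - 3p - 3q^2 + 3q + 1, LT = p^2.

S(h_1,h_2): lcm = p^2q. S = p^2 + 2pq - 3p - q^3 + q^2 - 2q.
  reduce S modulo (h_1, h_2):
  remainder p - q^3 - 3 ≠ 0; add k_3 = p - q^3 - 3 to the basis.

S(h_1,k_3): lcm = pq. S = p + q^4 - q - 3.
  reduce S modulo (h_1, h_2, k_3):
  remainder q^4 + q^3 - q ≠ 0; add k_4 = q^4 + q^3 - q to the basis.

The other S-polynomials (S(h_2,k_3), S(h_1,k_4), S(h_2,k_4), S(k_3,k_4)) all reduce to 0 modulo the current basis, so we have a Gröbner basis.
Inter-reduce: drop elements whose leading term is divisible by another's, tail-reduce, and make monic.
Reduced Gröbner basis: {p - q^3 - 3, q^4 + q^3 - q}.

The two bases agree; hence the ideals are identical.
The same test decides containment: I ⊆ J iff every generator of I reduces to 0 modulo a Gröbner basis of J.

Yes, the ideals are equal.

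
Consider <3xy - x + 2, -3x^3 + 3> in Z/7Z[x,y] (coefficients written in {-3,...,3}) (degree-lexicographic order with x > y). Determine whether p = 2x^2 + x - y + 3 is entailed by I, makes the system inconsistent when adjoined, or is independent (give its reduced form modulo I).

Adjoining 2x^2 + x - y + 3 makes the ideal the whole ring: the system is inconsistent.

First compute the reduced Gröbner basis of I by Buchberger's algorithm.
f_1 = 3xy - x + 2, LT = xy.
f_2 = -3x^3 + 3, LT = x^3.

S(f_1,f_2): lcm = x^3y. S = 2x^3 + 3x^2 + y.
  leading term x^3: subtract (-3)·f_2 from 2x^3 + 3x^2 + y → 3x^2 + y + 2
  leading term x^2: no divisor's leading term divides it; move 3x^2 to the remainder.
  leading term y: no divisor's leading term divides it; move y to the remainder.
  leading term 1: no divisor's leading term divides it; move 2 to the remainder.
  remainder 3x^2 + y + 2 ≠ 0; add h_3 = 3x^2 + y + 2 to the basis.

S(f_1,h_3): lcm = x^2y. S = 2x^2 + 2y^2 + 3x - 3y.
  leading term x^2: subtract (3)·h_3 from 2x^2 + 2y^2 + 3x - 3y → 2y^2 + 3x + y + 1
  leading term y^2: no divisor's leading term divides it; move 2y^2 to the remainder.
  leading term x: no divisor's leading term divides it; move 3x to the remainder.
  leading term y: no divisor's leading term divides it; move y to the remainder.
  leading term 1: no divisor's leading term divides it; move 1 to the remainder.
  remainder 2y^2 + 3x + y + 1 ≠ 0; add h_4 = 2y^2 + 3x + y + 1 to the basis.

The other S-polynomials (S(f_2,h_3), S(f_1,h_4), S(f_2,h_4), S(h_3,h_4)) all reduce to 0 modulo the current basis, so we have a Gröbner basis.
Inter-reduce: drop elements whose leading term is divisible by another's, tail-reduce, and make monic.
Reduced Gröbner basis: {x^2 - 2y + 3, xy + 2x + 3, y^2 - 2x - 3y - 3}.
Label its elements g_1 = x^2 - 2y + 3, g_2 = xy + 2x + 3, g_3 = y^2 - 2x - 3y - 3.

Reduce p = 2x^2 + x - y + 3 modulo G:
  leading term x^2: subtract (2)·g_1 from 2x^2 + x - y + 3 → x + 3y - 3
  leading term x: no divisor's leading term divides it; move x to the remainder.
  leading term y: no divisor's leading term divides it; move 3y to the remainder.
  leading term 1: no divisor's leading term divides it; move -3 to the remainder.
  normal form = x + 3y - 3.
The normal form is nonzero, so p ∉ I. Since p minus its normal form lies in I, I + (p) = I + (r) where r = x + 3y - 3; decide whether this ideal is the whole ring.
Run Buchberger on G together with r (pairs among the g_i already reduce to 0 since G is a Gröbner basis):
g_1 = x^2 - 2y + 3, LT = x^2.
g_2 = xy + 2x + 3, LT = xy.
g_3 = y^2 - 2x - 3y - 3, LT = y^2.
r = x + 3y - 3, LT = x.

S(g_1,r): lcm = x^2. S = -3xy + 3x - 2y + 3.
  leading term xy: subtract (-3)·g_2 from -3xy + 3x - 2y + 3 → 2x - 2y - 2
  leading term x: subtract (2)·r from 2x - 2y - 2 → -y - 3
  leading term y: no divisor's leading term divides it; move -y to the remainder.
  leading term 1: no divisor's leading term divides it; move -3 to the remainder.
  remainder -y - 3 ≠ 0; add m_5 = -y - 3 to the basis.

S(g_2,r): lcm = xy. S = -3y^2 + 2x + 3y + 3.
  leading term y^2: subtract (-3)·g_3 from -3y^2 + 2x + 3y + 3 → 3x + y + 1
  leading term x: subtract (3)·r from 3x + y + 1 → -y + 3
  leading term y: subtract (1)·m_5 from -y + 3 → -1
  leading term 1: no divisor's leading term divides it; move -1 to the remainder.
  remainder -1 ≠ 0; add m_6 = -1 to the basis.

The other S-polynomials (S(g_1,g_2), S(g_1,g_3), S(g_2,g_3), S(g_3,r), S(g_1,m_5), S(g_2,m_5), S(g_3,m_5), S(r,m_5), S(g_1,m_6), S(g_2,m_6), S(g_3,m_6), S(r,m_6), S(m_5,m_6)) all reduce to 0 modulo the current basis, so we have a Gröbner basis.
Inter-reduce: drop elements whose leading term is divisible by another's, tail-reduce, and make monic.
Reduced Gröbner basis: {1}.
The reduced Gröbner basis of I + (p) is {1}: the ideal is the whole ring, so the enlarged system has no common solution — adjoining p is inconsistent.

The remainder on division by a Gröbner basis is unique — it is the normal form.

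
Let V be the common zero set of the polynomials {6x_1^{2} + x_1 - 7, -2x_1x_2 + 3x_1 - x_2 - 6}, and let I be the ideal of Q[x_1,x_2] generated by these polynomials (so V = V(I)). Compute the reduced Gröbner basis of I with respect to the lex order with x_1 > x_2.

G = {x_1 + \tfrac{4}{15}x_2 - \tfrac{11}{15}, x_2^{2} - \tfrac{49}{8}x_2 - \tfrac{57}{8}}

This is the nonlinear analogue of row-reducing a linear system.

f_1 = 6x_1^{2} + x_1 - 7, LT = x_1^{2}.
f_2 = -2x_1x_2 + 3x_1 - x_2 - 6, LT = x_1x_2.

S(f_1,f_2): lcm = x_1^{2}x_2. S = \tfrac{3}{2}x_1^{2} - \tfrac{1}{3}x_1x_2 - 3x_1 - \tfrac{7}{6}x_2.
  leading term x_1^{2}: subtract (\tfrac{1}{4})·f_1 from \tfrac{3}{2}x_1^{2} - \tfrac{1}{3}x_1x_2 - 3x_1 - \tfrac{7}{6}x_2 → -\tfrac{1}{3}x_1x_2 - \tfrac{13}{4}x_1 - \tfrac{7}{6}x_2 + \tfrac{7}{4}
  leading term x_1x_2: subtract (\tfrac{1}{6})·f_2 from -\tfrac{1}{3}x_1x_2 - \tfrac{13}{4}x_1 - \tfrac{7}{6}x_2 + \tfrac{7}{4} → -\tfrac{15}{4}x_1 - x_2 + \tfrac{11}{4}
  leading term x_1: no divisor's leading term divides it; move -\tfrac{15}{4}x_1 to the remainder.
  leading term x_2: no divisor's leading term divides it; move -x_2 to the remainder.
  leading term 1: no divisor's leading term divides it; move \tfrac{11}{4} to the remainder.
  remainder -\tfrac{15}{4}x_1 - x_2 + \tfrac{11}{4} ≠ 0; add g_3 = -\tfrac{15}{4}x_1 - x_2 + \tfrac{11}{4} to the basis.

S(f_2,g_3): lcm = x_1x_2. S = -\tfrac{3}{2}x_1 - \tfrac{4}{15}x_2^{2} + \tfrac{37}{30}x_2 + 3.
  leading term x_1: subtract (\tfrac{2}{5})·g_3 from -\tfrac{3}{2}x_1 - \tfrac{4}{15}x_2^{2} + \tfrac{37}{30}x_2 + 3 → -\tfrac{4}{15}x_2^{2} + \tfrac{49}{30}x_2 + \tfrac{19}{10}
  leading term x_2^{2}: no divisor's leading term divides it; move -\tfrac{4}{15}x_2^{2} to the remainder.
  leading term x_2: no divisor's leading term divides it; move \tfrac{49}{30}x_2 to the remainder.
  leading term 1: no divisor's leading term divides it; move \tfrac{19}{10} to the remainder.
  remainder -\tfrac{4}{15}x_2^{2} + \tfrac{49}{30}x_2 + \tfrac{19}{10} ≠ 0; add g_4 = -\tfrac{4}{15}x_2^{2} + \tfrac{49}{30}x_2 + \tfrac{19}{10} to the basis.

The other S-polynomials (S(f_1,g_3), S(f_1,g_4), S(f_2,g_4), S(g_3,g_4)) all reduce to 0 modulo the current basis, so we have a Gröbner basis.
Inter-reduce: drop elements whose leading term is divisible by another's, tail-reduce, and make monic.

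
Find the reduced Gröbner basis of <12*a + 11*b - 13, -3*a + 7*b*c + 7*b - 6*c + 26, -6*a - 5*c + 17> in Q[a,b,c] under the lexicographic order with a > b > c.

G = {a + 5/6*c - 17/6, b - 10/11*c + 21/11, c**2 - 33/20*c + 13/20}

f_1 = 12*a + 11*b - 13, LT = a.
f_2 = -3*a + 7*b*c + 7*b - 6*c + 26, LT = a.
f_3 = -6*a - 5*c + 17, LT = a.

S(f_1,f_2): lcm = a. S = 7/3*b*c + 13/4*b - 2*c + 91/12.
  leading term b*c: no divisor's leading term divides it; move 7/3*b*c to the remainder.
  leading term b: no divisor's leading term divides it; move 13/4*b to the remainder.
  leading term c: no divisor's leading term divides it; move -2*c to the remainder.
  leading term 1: no divisor's leading term divides it; move 91/12 to the remainder.
  remainder 7/3*b*c + 13/4*b - 2*c + 91/12 ≠ 0; add g_4 = 7/3*b*c + 13/4*b - 2*c + 91/12 to the basis.

S(f_1,f_3): lcm = a. S = 11/12*b - 5/6*c + 7/4.
  leading term b: no divisor's leading term divides it; move 11/12*b to the remainder.
  leading term c: no divisor's leading term divides it; move -5/6*c to the remainder.
  leading term 1: no divisor's leading term divides it; move 7/4 to the remainder.
  remainder 11/12*b - 5/6*c + 7/4 ≠ 0; add g_5 = 11/12*b - 5/6*c + 7/4 to the basis.

S(g_4,g_5): lcm = b*c. S = 39/28*b + 10/11*c**2 - 213/77*c + 13/4.
  leading term b: subtract (117/77)·g_5 from 39/28*b + 10/11*c**2 - 213/77*c + 13/4 → 10/11*c**2 - 3/2*c + 13/22
  leading term c**2: no divisor's leading term divides it; move 10/11*c**2 to the remainder.
  leading term c: no divisor's leading term divides it; move -3/2*c to the remainder.
  leading term 1: no divisor's leading term divides it; move 13/22 to the remainder.
  remainder 10/11*c**2 - 3/2*c + 13/22 ≠ 0; add g_6 = 10/11*c**2 - 3/2*c + 13/22 to the basis.

The other S-polynomials (S(f_2,f_3), S(f_1,g_4), S(f_2,g_4), S(f_3,g_4), S(f_1,g_5), S(f_2,g_5), S(f_3,g_5), S(f_1,g_6), S(f_2,g_6), S(f_3,g_6), S(g_4,g_6), S(g_5,g_6)) all reduce to 0 modulo the current basis, so we have a Gröbner basis.
Inter-reduce: drop elements whose leading term is divisible by another's, tail-reduce, and make monic.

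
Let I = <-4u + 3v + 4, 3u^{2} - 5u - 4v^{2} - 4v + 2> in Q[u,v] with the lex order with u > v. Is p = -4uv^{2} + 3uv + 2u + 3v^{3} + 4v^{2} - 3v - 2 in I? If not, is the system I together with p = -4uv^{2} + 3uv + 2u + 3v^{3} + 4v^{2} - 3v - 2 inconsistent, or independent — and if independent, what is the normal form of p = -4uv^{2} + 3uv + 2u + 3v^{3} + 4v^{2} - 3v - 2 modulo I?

-4uv^{2} + 3uv + 2u + 3v^{3} + 4v^{2} - 3v - 2 is independent of I; its normal form modulo I is -\tfrac{123}{74}v.

First compute the reduced Gröbner basis of I by Buchberger's algorithm.
f_1 = -4u + 3v + 4, LT = u.
f_2 = 3u^{2} - 5u - 4v^{2} - 4v + 2, LT = u^{2}.

S(f_1,f_2): lcm = u^{2}. S = -\tfrac{3}{4}uv + \tfrac{2}{3}u + \tfrac{4}{3}v^{2} + \tfrac{4}{3}v - \tfrac{2}{3}.
  leading term uv: subtract (\tfrac{3}{16}v)·f_1 from -\tfrac{3}{4}uv + \tfrac{2}{3}u + \tfrac{4}{3}v^{2} + \tfrac{4}{3}v - \tfrac{2}{3} → \tfrac{2}{3}u + \tfrac{37}{48}v^{2} + \tfrac{7}{12}v - \tfrac{2}{3}
  leading term u: subtract (-\tfrac{1}{6})·f_1 from \tfrac{2}{3}u + \tfrac{37}{48}v^{2} + \tfrac{7}{12}v - \tfrac{2}{3} → \tfrac{37}{48}v^{2} + \tfrac{13}{12}v
  leading term v^{2}: no divisor's leading term divides it; move \tfrac{37}{48}v^{2} to the remainder.
  leading term v: no divisor's leading term divides it; move \tfrac{13}{12}v to the remainder.
  remainder \tfrac{37}{48}v^{2} + \tfrac{13}{12}v ≠ 0; add h_3 = \tfrac{37}{48}v^{2} + \tfrac{13}{12}v to the basis.

S(f_1,h_3): leading monomials are coprime, so the S-polynomial reduces to 0 (Buchberger's first criterion).
S(f_2,h_3): leading monomials are coprime, so the S-polynomial reduces to 0 (Buchberger's first criterion).
Every S-polynomial of the final basis reduces to 0, so we have a Gröbner basis.
Inter-reduce: drop elements whose leading term is divisible by another's, tail-reduce, and make monic.
Reduced Gröbner basis: {u - \tfrac{3}{4}v - 1, v^{2} + \tfrac{52}{37}v}.
Label its elements g_1 = u - \tfrac{3}{4}v - 1, g_2 = v^{2} + \tfrac{52}{37}v.

Reduce p = -4uv^{2} + 3uv + 2u + 3v^{3} + 4v^{2} - 3v - 2 modulo G:
  leading term uv^{2}: subtract (-4v^{2})·g_1 from -4uv^{2} + 3uv + 2u + 3v^{3} + 4v^{2} - 3v - 2 → 3uv + 2u - 3v - 2
  leading term uv: subtract (3v)·g_1 from 3uv + 2u - 3v - 2 → 2u + \tfrac{9}{4}v^{2} - 2
  leading term u: subtract (2)·g_1 from 2u + \tfrac{9}{4}v^{2} - 2 → \tfrac{9}{4}v^{2} + \tfrac{3}{2}v
  leading term v^{2}: subtract (\tfrac{9}{4})·g_2 from \tfrac{9}{4}v^{2} + \tfrac{3}{2}v → -\tfrac{123}{74}v
  leading term v: no divisor's leading term divides it; move -\tfrac{123}{74}v to the remainder.
  normal form = -\tfrac{123}{74}v.
The normal form is nonzero, so p ∉ I. Since p minus its normal form lies in I, I + (p) = I + (r) where r = -\tfrac{123}{74}v; decide whether this ideal is the whole ring.
Run Buchberger on G together with r (pairs among the g_i already reduce to 0 since G is a Gröbner basis):
g_1 = u - \tfrac{3}{4}v - 1, LT = u.
g_2 = v^{2} + \tfrac{52}{37}v, LT = v^{2}.
r = -\tfrac{123}{74}v, LT = v.

S(g_1,g_2): leading monomials are coprime, so the S-polynomial reduces to 0 (Buchberger's first criterion).
S(g_1,r): leading monomials are coprime, so the S-polynomial reduces to 0 (Buchberger's first criterion).
S(g_2,r): lcm = v^{2}. S = \tfrac{52}{37}v.
  leading term v: subtract (-\tfrac{104}{123})·r from \tfrac{52}{37}v → 0
  remainder 0.

Every S-polynomial of the final basis reduces to 0, so we have a Gröbner basis.
Inter-reduce: drop elements whose leading term is divisible by another's, tail-reduce, and make monic.
Reduced Gröbner basis: {u - 1, v}.
The reduced Gröbner basis of I + (p) is {u - 1, v} ≠ {1}, a proper ideal, so the enlarged system stays consistent: p is independent of I, with normal form -\tfrac{123}{74}v.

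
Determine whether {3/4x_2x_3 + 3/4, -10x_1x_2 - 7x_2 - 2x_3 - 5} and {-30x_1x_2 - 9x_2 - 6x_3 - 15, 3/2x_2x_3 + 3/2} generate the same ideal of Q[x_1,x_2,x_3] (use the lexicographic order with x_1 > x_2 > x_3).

Equality of ideals is decidable: compute both reduced Gröbner bases (unique for the ordering) and check whether they agree.
Buchberger on the first generating set:
f_1 = 3/4x_2x_3 + 3/4, LT = x_2x_3.
f_2 = -10x_1x_2 - 7x_2 - 2x_3 - 5, LT = x_1x_2.

S(f_1,f_2): lcm = x_1x_2x_3. S = x_1 - 7/10x_2x_3 - 1/5x_3^2 - 1/2x_3.
  leading term x_1: no divisor's leading term divides it; move x_1 to the remainder.
  leading term x_2x_3: subtract (-14/15)·f_1 from -7/10x_2x_3 - 1/5x_3^2 - 1/2x_3 → -1/5x_3^2 - 1/2x_3 + 7/10
  leading term x_3^2: no divisor's leading term divides it; move -1/5x_3^2 to the remainder.
  leading term x_3: no divisor's leading term divides it; move -1/2x_3 to the remainder.
  leading term 1: no divisor's leading term divides it; move 7/10 to the remainder.
  remainder x_1 - 1/5x_3^2 - 1/2x_3 + 7/10 ≠ 0; add g_3 = x_1 - 1/5x_3^2 - 1/2x_3 + 7/10 to the basis.

S(f_1,g_3): leading monomials are coprime, so the S-polynomial reduces to 0 (Buchberger's first criterion).
S(f_2,g_3): lcm = x_1x_2. S = 1/5x_2x_3^2 + 1/2x_2x_3 + 1/5x_3 + 1/2.
  leading term x_2x_3^2: subtract (4/15x_3)·f_1 from 1/5x_2x_3^2 + 1/2x_2x_3 + 1/5x_3 + 1/2 → 1/2x_2x_3 + 1/2
  leading term x_2x_3: subtract (2/3)·f_1 from 1/2x_2x_3 + 1/2 → 0
  remainder 0.

Every S-polynomial of the final basis reduces to 0, so we have a Gröbner basis.
Inter-reduce: drop elements whose leading term is divisible by another's, tail-reduce, and make monic.
Reduced Gröbner basis: {x_1 - 1/5x_3^2 - 1/2x_3 + 7/10, x_2x_3 + 1}.

Buchberger on the second generating set:
h_1 = -30x_1x_2 - 9x_2 - 6x_3 - 15, LT = x_1x_2.
h_2 = 3/2x_2x_3 + 3/2, LT = x_2x_3.

S(h_1,h_2): lcm = x_1x_2x_3. S = -x_1 + 3/10x_2x_3 + 1/5x_3^2 + 1/2x_3.
  leading term x_1: no divisor's leading term divides it; move -x_1 to the remainder.
  leading term x_2x_3: subtract (1/5)·h_2 from 3/10x_2x_3 + 1/5x_3^2 + 1/2x_3 → 1/5x_3^2 + 1/2x_3 - 3/10
  leading term x_3^2: no divisor's leading term divides it; move 1/5x_3^2 to the remainder.
  leading term x_3: no divisor's leading term divides it; move 1/2x_3 to the remainder.
  leading term 1: no divisor's leading term divides it; move -3/10 to the remainder.
  remainder -x_1 + 1/5x_3^2 + 1/2x_3 - 3/10 ≠ 0; add k_3 = -x_1 + 1/5x_3^2 + 1/2x_3 - 3/10 to the basis.

S(h_1,k_3): lcm = x_1x_2. S = 1/5x_2x_3^2 + 1/2x_2x_3 + 1/5x_3 + 1/2.
  leading term x_2x_3^2: subtract (2/15x_3)·h_2 from 1/5x_2x_3^2 + 1/2x_2x_3 + 1/5x_3 + 1/2 → 1/2x_2x_3 + 1/2
  leading term x_2x_3: subtract (1/3)·h_2 from 1/2x_2x_3 + 1/2 → 0
  remainder 0.

S(h_2,k_3): leading monomials are coprime, so the S-polynomial reduces to 0 (Buchberger's first criterion).
Every S-polynomial of the final basis reduces to 0, so we have a Gröbner basis.
Inter-reduce: drop elements whose leading term is divisible by another's, tail-reduce, and make monic.
Reduced Gröbner basis: {x_1 - 1/5x_3^2 - 1/2x_3 + 3/10, x_2x_3 + 1}.

Since the reduced bases disagree, the two ideals are not the same.
The same test decides containment: I ⊆ J iff every generator of I reduces to 0 modulo a Gröbner basis of J.

No, the ideals differ.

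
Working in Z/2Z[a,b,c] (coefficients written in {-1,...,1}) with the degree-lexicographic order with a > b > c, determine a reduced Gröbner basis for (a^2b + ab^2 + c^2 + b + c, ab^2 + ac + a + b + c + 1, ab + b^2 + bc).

G = {a^2c + bc^2 + a^2 + ac + c^2 + a + c, ac^2 + bc^2 + ac + b^2 + c^2 + c, b^3 + bc^2 + ac + c^2 + a + 1, b^2c + bc^2 + c^2 + b + c, c^3 + b^2 + bc + c, ab + b^2 + bc}

f_1 = a^2b + ab^2 + c^2 + b + c, LT = a^2b.
f_2 = ab^2 + ac + a + b + c + 1, LT = ab^2.
f_3 = ab + b^2 + bc, LT = ab.

S(f_1,f_2): lcm = a^2b^2. S = ab^3 + a^2c + bc^2 + a^2 + ab + ac + b^2 + bc + a.
  reduce S modulo (f_1, f_2, f_3):
  remainder a^2c + b^2c + a^2 + ac + a + b ≠ 0; add g_4 = a^2c + b^2c + a^2 + ac + a + b to the basis.

S(f_1,f_3): lcm = a^2b. S = abc + c^2 + b + c.
  reduce S modulo (f_1, f_2, f_3, g_4):
  remainder b^2c + bc^2 + c^2 + b + c ≠ 0; add g_5 = b^2c + bc^2 + c^2 + b + c to the basis.

S(f_2,f_3): lcm = ab^2. S = b^3 + b^2c + ac + a + b + c + 1.
  reduce S modulo (f_1, f_2, f_3, g_4, g_5):
  remainder b^3 + bc^2 + ac + c^2 + a + 1 ≠ 0; add g_6 = b^3 + bc^2 + ac + c^2 + a + 1 to the basis.

S(f_1,g_4): lcm = a^2bc. S = ab^2c + b^3c + a^2b + abc + c^3 + ab + b^2 + bc + c^2.
  reduce S modulo (f_1, f_2, f_3, g_4, g_5, g_6):
  remainder bc^3 + ac^2 + bc^2 + b^2 + bc + c^2 + a + b + 1 ≠ 0; add g_7 = bc^3 + ac^2 + bc^2 + b^2 + bc + c^2 + a + b + 1 to the basis.

S(f_2,g_4): lcm = a^2b^2c. S = b^4c + a^2b^2 + a^2c^2 + ab^2c + a^2c + ab^2 + abc + ac^2 + b^3 + ac.
  reduce S modulo (f_1, f_2, f_3, g_4, g_5, g_6, g_7):
  remainder ac^3 + c^4 + ac^2 + bc^2 + ac + b^2 + a + b + 1 ≠ 0; add g_8 = ac^3 + c^4 + ac^2 + bc^2 + ac + b^2 + a + b + 1 to the basis.

S(f_1,g_5): lcm = a^2b^2c. S = a^2bc^2 + ab^3c + a^2c^2 + bc^3 + a^2b + a^2c + b^2c + bc^2.
  reduce S modulo (f_1, f_2, f_3, g_4, g_5, g_6, g_7, g_8):
  remainder ac^2 + bc^2 + ac + b^2 + c^2 + c ≠ 0; add g_9 = ac^2 + bc^2 + ac + b^2 + c^2 + c to the basis.

S(f_2,g_5): lcm = ab^2c. S = abc^2 + ab + bc + c^2 + c.
  reduce S modulo (f_1, f_2, f_3, g_4, g_5, g_6, g_7, g_8, g_9):
  remainder c^3 + b^2 + bc + c ≠ 0; add g_10 = c^3 + b^2 + bc + c to the basis.

The other S-polynomials (S(f_3,g_4), S(f_3,g_5), S(g_4,g_5), S(f_1,g_6), S(f_2,g_6), S(f_3,g_6), S(g_4,g_6), S(g_5,g_6), S(f_1,g_7), S(f_2,g_7), S(f_3,g_7), S(g_4,g_7), S(g_5,g_7), S(g_6,g_7), S(f_1,g_8), S(f_2,g_8), S(f_3,g_8), S(g_4,g_8), S(g_5,g_8), S(g_6,g_8), S(g_7,g_8), S(f_1,g_9), S(f_2,g_9), S(f_3,g_9), S(g_4,g_9), S(g_5,g_9), S(g_6,g_9), S(g_7,g_9), S(g_8,g_9), S(f_1,g_10), S(f_2,g_10), S(f_3,g_10), S(g_4,g_10), S(g_5,g_10), S(g_6,g_10), S(g_7,g_10), S(g_8,g_10), S(g_9,g_10)) all reduce to 0 modulo the current basis, so we have a Gröbner basis.
Inter-reduce: drop elements whose leading term is divisible by another's, tail-reduce, and make monic.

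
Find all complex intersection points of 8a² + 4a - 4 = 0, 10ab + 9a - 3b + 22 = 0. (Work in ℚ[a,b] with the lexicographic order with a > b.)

Compute a lex Gröbner basis by Buchberger's algorithm.
f_1 = 8a² + 4a - 4, LT = a².
f_2 = 10ab + 9a - 3b + 22, LT = ab.

S(f_1,f_2): lcm = a²b. S = -9/10a² + ⅘ab - 11/5a - ½b.
  leading term a²: subtract (-9/80)·f_1 from -9/10a² + ⅘ab - 11/5a - ½b → ⅘ab - 7/4a - ½b - 9/20
  leading term ab: subtract (2/25)·f_2 from ⅘ab - 7/4a - ½b - 9/20 → -247/100a - 13/50b - 221/100
  leading term a: no divisor's leading term divides it; move -247/100a to the remainder.
  leading term b: no divisor's leading term divides it; move -13/50b to the remainder.
  leading term 1: no divisor's leading term divides it; move -221/100 to the remainder.
  remainder -247/100a - 13/50b - 221/100 ≠ 0; add h_3 = -247/100a - 13/50b - 221/100 to the basis.

S(f_1,h_3): lcm = a². S = -2/19ab - 15/38a - ½.
  leading term ab: subtract (-1/95)·f_2 from -2/19ab - 15/38a - ½ → -3/10a - 3/95b - 51/190
  leading term a: subtract (30/247)·h_3 from -3/10a - 3/95b - 51/190 → 0
  remainder 0.

S(f_2,h_3): lcm = ab. S = 9/10a - 2/19b² - 227/190b + 11/5.
  leading term a: subtract (-90/247)·h_3 from 9/10a - 2/19b² - 227/190b + 11/5 → -2/19b² - 49/38b + 53/38
  leading term b²: no divisor's leading term divides it; move -2/19b² to the remainder.
  leading term b: no divisor's leading term divides it; move -49/38b to the remainder.
  leading term 1: no divisor's leading term divides it; move 53/38 to the remainder.
  remainder -2/19b² - 49/38b + 53/38 ≠ 0; add h_4 = -2/19b² - 49/38b + 53/38 to the basis.

S(f_1,h_4): leading monomials are coprime, so the S-polynomial reduces to 0 (Buchberger's first criterion).
S(f_2,h_4): lcm = ab². S = -227/20ab + 53/4a - 3/10b² + 11/5b.
  leading term ab: subtract (-227/200)·f_2 from -227/20ab + 53/4a - 3/10b² + 11/5b → 4693/200a - 3/10b² - 241/200b + 2497/100
  leading term a: subtract (-19/2)·h_3 from 4693/200a - 3/10b² - 241/200b + 2497/100 → -3/10b² - 147/40b + 159/40
  leading term b²: subtract (57/20)·h_4 from -3/10b² - 147/40b + 159/40 → 0
  remainder 0.

S(h_3,h_4): leading monomials are coprime, so the S-polynomial reduces to 0 (Buchberger's first criterion).
Every S-polynomial of the final basis reduces to 0, so we have a Gröbner basis.
Inter-reduce: drop elements whose leading term is divisible by another's, tail-reduce, and make monic.
Reduced Gröbner basis: {a + 2/19b + 17/19, b² + 49/4b - 53/4}.

Elimination: the polynomial b² + 49/4b - 53/4 lies in the elimination ideal for b, so b ∈ {-53/4, 1}. For each such b, the remaining basis elements (now univariate) give the rest of the solution.
  b = -53/4: the earlier basis element becomes a - ½ = 0, giving a = 1/2 — point (1/2, -53/4).
  b = 1: the earlier basis element becomes a + 1 = 0, giving a = -1 — point (-1, 1).
Check: every point annihilates each of the original generators.
A lex Gröbner basis triangularizes the system, enabling back-substitution.

{(1/2, -53/4), (-1, 1)}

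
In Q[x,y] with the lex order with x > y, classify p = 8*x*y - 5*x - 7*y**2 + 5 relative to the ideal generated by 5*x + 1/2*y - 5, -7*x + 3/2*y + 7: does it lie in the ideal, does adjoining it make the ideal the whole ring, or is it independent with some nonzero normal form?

8*x*y - 5*x - 7*y**2 + 5 lies in I (it reduces to 0).

First compute the reduced Gröbner basis of I by Buchberger's algorithm.
f_1 = 5*x + 1/2*y - 5, LT = x.
f_2 = -7*x + 3/2*y + 7, LT = x.

S(f_1,f_2): lcm = x. S = 11/35*y.
  leading term y: no divisor's leading term divides it; move 11/35*y to the remainder.
  remainder 11/35*y ≠ 0; add h_3 = 11/35*y to the basis.

The other S-polynomials (S(f_1,h_3), S(f_2,h_3)) all reduce to 0 modulo the current basis, so we have a Gröbner basis.
Inter-reduce: drop elements whose leading term is divisible by another's, tail-reduce, and make monic.
Reduced Gröbner basis: {x - 1, y}.
Label its elements g_1 = x - 1, g_2 = y.

Reduce p = 8*x*y - 5*x - 7*y**2 + 5 modulo G:
  leading term x*y: subtract (8*y)·g_1 from 8*x*y - 5*x - 7*y**2 + 5 → -5*x - 7*y**2 + 8*y + 5
  leading term x: subtract (-5)·g_1 from -5*x - 7*y**2 + 8*y + 5 → -7*y**2 + 8*y
  leading term y**2: subtract (-7*y)·g_2 from -7*y**2 + 8*y → 8*y
  leading term y: subtract (8)·g_2 from 8*y → 0
  normal form = 0.
Since the normal form is 0, p ∈ I.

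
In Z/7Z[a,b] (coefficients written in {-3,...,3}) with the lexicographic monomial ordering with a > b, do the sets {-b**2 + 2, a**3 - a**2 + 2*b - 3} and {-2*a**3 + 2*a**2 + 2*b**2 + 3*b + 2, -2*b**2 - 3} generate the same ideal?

Yes, the ideals are equal.

Since reduced Gröbner bases are canonical representatives of ideals under a given ordering, it suffices to compute and compare them.
Buchberger on the first generating set:
f_1 = -b**2 + 2, LT = b**2.
f_2 = a**3 - a**2 + 2*b - 3, LT = a**3.

The S-polynomials (S(f_1,f_2)) all reduce to 0 modulo the current basis, so we have a Gröbner basis.
Inter-reduce: drop elements whose leading term is divisible by another's, tail-reduce, and make monic.
Reduced Gröbner basis: {a**3 - a**2 + 2*b - 3, b**2 - 2}.

Buchberger on the second generating set:
h_1 = -2*a**3 + 2*a**2 + 2*b**2 + 3*b + 2, LT = a**3.
h_2 = -2*b**2 - 3, LT = b**2.

The S-polynomials (S(h_1,h_2)) all reduce to 0 modulo the current basis, so we have a Gröbner basis.
Inter-reduce: drop elements whose leading term is divisible by another's, tail-reduce, and make monic.
Reduced Gröbner basis: {a**3 - a**2 + 2*b - 3, b**2 - 2}.

The two bases agree; hence the ideals are identical.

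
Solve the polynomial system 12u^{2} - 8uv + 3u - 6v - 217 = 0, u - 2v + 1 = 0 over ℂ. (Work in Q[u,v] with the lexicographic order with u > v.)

{(-5, -2), (11/2, 13/4)}

Compute a lex Gröbner basis by Buchberger's algorithm.
f_1 = 12u^{2} - 8uv + 3u - 6v - 217, LT = u^{2}.
f_2 = u - 2v + 1, LT = u.

S(f_1,f_2): lcm = u^{2}. S = \tfrac{4}{3}uv - \tfrac{3}{4}u - \tfrac{1}{2}v - \tfrac{217}{12}.
  leading term uv: subtract (\tfrac{4}{3}v)·f_2 from \tfrac{4}{3}uv - \tfrac{3}{4}u - \tfrac{1}{2}v - \tfrac{217}{12} → -\tfrac{3}{4}u + \tfrac{8}{3}v^{2} - \tfrac{11}{6}v - \tfrac{217}{12}
  leading term u: subtract (-\tfrac{3}{4})·f_2 from -\tfrac{3}{4}u + \tfrac{8}{3}v^{2} - \tfrac{11}{6}v - \tfrac{217}{12} → \tfrac{8}{3}v^{2} - \tfrac{10}{3}v - \tfrac{52}{3}
  leading term v^{2}: no divisor's leading term divides it; move \tfrac{8}{3}v^{2} to the remainder.
  leading term v: no divisor's leading term divides it; move -\tfrac{10}{3}v to the remainder.
  leading term 1: no divisor's leading term divides it; move -\tfrac{52}{3} to the remainder.
  remainder \tfrac{8}{3}v^{2} - \tfrac{10}{3}v - \tfrac{52}{3} ≠ 0; add h_3 = \tfrac{8}{3}v^{2} - \tfrac{10}{3}v - \tfrac{52}{3} to the basis.

The other S-polynomials (S(f_1,h_3), S(f_2,h_3)) all reduce to 0 modulo the current basis, so we have a Gröbner basis.
Inter-reduce: drop elements whose leading term is divisible by another's, tail-reduce, and make monic.
Reduced Gröbner basis: {u - 2v + 1, v^{2} - \tfrac{5}{4}v - \tfrac{13}{2}}.

A lex Gröbner basis eliminates variables successively. Here v^{2} - \tfrac{5}{4}v - \tfrac{13}{2} depends only on v, with roots {-2, 13/4}; lifting each root through the earlier basis elements recovers the full solutions.
  v = -2: the earlier basis element becomes u + 5 = 0, giving u = -5 — point (-5, -2).
  v = 13/4: the earlier basis element becomes u - \tfrac{11}{2} = 0, giving u = 11/2 — point (11/2, 13/4).
Each listed point satisfies every original equation (direct substitution).
A lex Gröbner basis triangularizes the system, enabling back-substitution.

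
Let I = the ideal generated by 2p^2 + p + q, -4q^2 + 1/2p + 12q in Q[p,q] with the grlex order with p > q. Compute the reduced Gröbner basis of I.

G = {p^2 + 1/2p + 1/2q, q^2 - 1/8p - 3q}

f_1 = 2p^2 + p + q, LT = p^2.
f_2 = -4q^2 + 1/2p + 12q, LT = q^2.

The S-polynomials (S(f_1,f_2)) all reduce to 0 modulo the current basis, so we have a Gröbner basis.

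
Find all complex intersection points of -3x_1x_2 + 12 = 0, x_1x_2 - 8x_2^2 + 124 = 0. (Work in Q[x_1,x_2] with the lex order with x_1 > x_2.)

Compute a lex Gröbner basis by Buchberger's algorithm.
f_1 = -3x_1x_2 + 12, LT = x_1x_2.
f_2 = x_1x_2 - 8x_2^2 + 124, LT = x_1x_2.

S(f_1,f_2): lcm = x_1x_2. S = 8x_2^2 - 128.
  reduce S modulo (f_1, f_2):
  remainder 8x_2^2 - 128 ≠ 0; add h_3 = 8x_2^2 - 128 to the basis.

S(f_1,h_3): lcm = x_1x_2^2. S = 16x_1 - 4x_2.
  reduce S modulo (f_1, f_2, h_3):
  remainder 16x_1 - 4x_2 ≠ 0; add h_4 = 16x_1 - 4x_2 to the basis.

The other S-polynomials (S(f_2,h_3), S(f_1,h_4), S(f_2,h_4), S(h_3,h_4)) all reduce to 0 modulo the current basis, so we have a Gröbner basis.
Inter-reduce: drop elements whose leading term is divisible by another's, tail-reduce, and make monic.
Reduced Gröbner basis: {x_1 - 1/4x_2, x_2^2 - 16}.

The lex basis is triangular: the last element involves only x_2. Solving x_2^2 - 16 = 0 gives x_2 ∈ {-4, 4}; substituting each value into the earlier elements determines the remaining variables.
  x_2 = -4: the earlier basis element becomes x_1 + 1 = 0, giving x_1 = -1 — point (-1, -4).
  x_2 = 4: the earlier basis element becomes x_1 - 1 = 0, giving x_1 = 1 — point (1, 4).

{(-1, -4), (1, 4)}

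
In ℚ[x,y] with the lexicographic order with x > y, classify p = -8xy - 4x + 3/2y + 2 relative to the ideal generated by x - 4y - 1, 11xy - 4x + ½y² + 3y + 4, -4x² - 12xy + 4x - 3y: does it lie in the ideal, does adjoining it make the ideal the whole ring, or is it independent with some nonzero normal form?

Adjoining -8xy - 4x + 3/2y + 2 makes the ideal the whole ring: the system is inconsistent.

First compute the reduced Gröbner basis of I by Buchberger's algorithm.
f_1 = x - 4y - 1, LT = x.
f_2 = 11xy - 4x + ½y² + 3y + 4, LT = xy.
f_3 = -4x² - 12xy + 4x - 3y, LT = x².

S(f_1,f_2): lcm = xy. S = 4/11x - 89/22y² - 14/11y - 4/11.
  leading term x: subtract (4/11)·f_1 from 4/11x - 89/22y² - 14/11y - 4/11 → -89/22y² + 2/11y
  leading term y²: no divisor's leading term divides it; move -89/22y² to the remainder.
  leading term y: no divisor's leading term divides it; move 2/11y to the remainder.
  remainder -89/22y² + 2/11y ≠ 0; add h_4 = -89/22y² + 2/11y to the basis.

S(f_1,f_3): lcm = x². S = -7xy - ¾y.
  leading term xy: subtract (-7y)·f_1 from -7xy - ¾y → -28y² - 31/4y
  leading term y²: subtract (616/89)·h_4 from -28y² - 31/4y → -3207/356y
  leading term y: no divisor's leading term divides it; move -3207/356y to the remainder.
  remainder -3207/356y ≠ 0; add h_5 = -3207/356y to the basis.

S(f_2,f_3): lcm = x²y. S = -4/11x² - 65/22xy² + 14/11xy + 4/11x - ¾y².
  leading term x²: subtract (-4/11x)·f_1 from -4/11x² - 65/22xy² + 14/11xy + 4/11x - ¾y² → -65/22xy² - 2/11xy - ¾y²
  leading term xy²: subtract (-65/22y²)·f_1 from -65/22xy² - 2/11xy - ¾y² → -2/11xy - 130/11y³ - 163/44y²
  leading term xy: subtract (-2/11y)·f_1 from -2/11xy - 130/11y³ - 163/44y² → -130/11y³ - 195/44y² - 2/11y
  leading term y³: subtract (260/89y)·h_4 from -130/11y³ - 195/44y² - 2/11y → -19435/3916y² - 2/11y
  leading term y²: subtract (19435/15842)·h_4 from -19435/3916y² - 2/11y → -3207/7921y
  leading term y: subtract (4/89)·h_5 from -3207/7921y → 0
  remainder 0.

S(f_1,h_4): leading monomials are coprime, so the S-polynomial reduces to 0 (Buchberger's first criterion).
S(f_2,h_4): lcm = xy². S = -312/979xy + 1/22y³ + 3/11y² + 4/11y.
  leading term xy: subtract (-312/979y)·f_1 from -312/979xy + 1/22y³ + 3/11y² + 4/11y → 1/22y³ - 981/979y² + 4/89y
  leading term y³: subtract (-1/89y)·h_4 from 1/22y³ - 981/979y² + 4/89y → -y² + 4/89y
  leading term y²: subtract (22/89)·h_4 from -y² + 4/89y → 0
  remainder 0.

S(f_3,h_4): leading monomials are coprime, so the S-polynomial reduces to 0 (Buchberger's first criterion).
S(f_1,h_5): leading monomials are coprime, so the S-polynomial reduces to 0 (Buchberger's first criterion).
S(f_2,h_5): lcm = xy. S = -4/11x + 1/22y² + 3/11y + 4/11.
  leading term x: subtract (-4/11)·f_1 from -4/11x + 1/22y² + 3/11y + 4/11 → 1/22y² - 13/11y
  leading term y²: subtract (-1/89)·h_4 from 1/22y² - 13/11y → -105/89y
  leading term y: subtract (140/1069)·h_5 from -105/89y → 0
  remainder 0.

S(f_3,h_5): leading monomials are coprime, so the S-polynomial reduces to 0 (Buchberger's first criterion).
S(h_4,h_5): lcm = y². S = -4/89y.
  leading term y: subtract (16/3207)·h_5 from -4/89y → 0
  remainder 0.

Every S-polynomial of the final basis reduces to 0, so we have a Gröbner basis.
Inter-reduce: drop elements whose leading term is divisible by another's, tail-reduce, and make monic.
Reduced Gröbner basis: {x - 1, y}.
Label its elements g_1 = x - 1, g_2 = y.

Reduce p = -8xy - 4x + 3/2y + 2 modulo G:
  leading term xy: subtract (-8y)·g_1 from -8xy - 4x + 3/2y + 2 → -4x - 13/2y + 2
  leading term x: subtract (-4)·g_1 from -4x - 13/2y + 2 → -13/2y - 2
  leading term y: subtract (-13/2)·g_2 from -13/2y - 2 → -2
  leading term 1: no divisor's leading term divides it; move -2 to the remainder.
  normal form = -2.
The normal form is nonzero, so p ∉ I. Since p minus its normal form lies in I, I + (p) = I + (r) where r = -2; decide whether this ideal is the whole ring.
Here r = -2 is a nonzero constant, hence a unit: 1 ∈ I + (p), the Gröbner basis of I + (p) is {1}, and the enlarged system has no common solution — adjoining p is inconsistent.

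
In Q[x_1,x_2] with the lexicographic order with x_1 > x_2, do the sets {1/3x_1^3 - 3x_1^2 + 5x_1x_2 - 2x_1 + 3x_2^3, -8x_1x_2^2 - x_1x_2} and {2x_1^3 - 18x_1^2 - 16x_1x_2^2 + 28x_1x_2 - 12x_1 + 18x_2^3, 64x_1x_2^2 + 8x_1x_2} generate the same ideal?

Yes, the ideals are equal.

Equality of ideals is decidable: compute both reduced Gröbner bases (unique for the ordering) and check whether they agree.
Buchberger on the first generating set:
f_1 = 1/3x_1^3 - 3x_1^2 + 5x_1x_2 - 2x_1 + 3x_2^3, LT = x_1^3.
f_2 = -8x_1x_2^2 - x_1x_2, LT = x_1x_2^2.

S(f_1,f_2): lcm = x_1^3x_2^2. S = -1/8x_1^3x_2 - 9x_1^2x_2^2 + 15x_1x_2^3 - 6x_1x_2^2 + 9x_2^5.
  reduce S modulo (f_1, f_2):
  remainder 9x_2^5 + 9/8x_2^4 ≠ 0; add g_3 = 9x_2^5 + 9/8x_2^4 to the basis.

The other S-polynomials (S(f_1,g_3), S(f_2,g_3)) all reduce to 0 modulo the current basis, so we have a Gröbner basis.
Inter-reduce: drop elements whose leading term is divisible by another's, tail-reduce, and make monic.
Reduced Gröbner basis: {x_1^3 - 9x_1^2 + 15x_1x_2 - 6x_1 + 9x_2^3, x_1x_2^2 + 1/8x_1x_2, x_2^5 + 1/8x_2^4}.

Buchberger on the second generating set:
h_1 = 2x_1^3 - 18x_1^2 - 16x_1x_2^2 + 28x_1x_2 - 12x_1 + 18x_2^3, LT = x_1^3.
h_2 = 64x_1x_2^2 + 8x_1x_2, LT = x_1x_2^2.

S(h_1,h_2): lcm = x_1^3x_2^2. S = -1/8x_1^3x_2 - 9x_1^2x_2^2 - 8x_1x_2^4 + 14x_1x_2^3 - 6x_1x_2^2 + 9x_2^5.
  reduce S modulo (h_1, h_2):
  remainder 9x_2^5 + 9/8x_2^4 ≠ 0; add k_3 = 9x_2^5 + 9/8x_2^4 to the basis.

The other S-polynomials (S(h_1,k_3), S(h_2,k_3)) all reduce to 0 modulo the current basis, so we have a Gröbner basis.
Inter-reduce: drop elements whose leading term is divisible by another's, tail-reduce, and make monic.
Reduced Gröbner basis: {x_1^3 - 9x_1^2 + 15x_1x_2 - 6x_1 + 9x_2^3, x_1x_2^2 + 1/8x_1x_2, x_2^5 + 1/8x_2^4}.

Same reduced basis, so the two generating sets span the same ideal.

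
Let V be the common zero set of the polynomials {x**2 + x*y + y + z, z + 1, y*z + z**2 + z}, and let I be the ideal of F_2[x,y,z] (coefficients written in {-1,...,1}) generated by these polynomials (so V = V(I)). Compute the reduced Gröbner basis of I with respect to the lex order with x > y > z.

G = {x**2 + 1, y, z + 1}

f_1 = x**2 + x*y + y + z, LT = x**2.
f_2 = z + 1, LT = z.
f_3 = y*z + z**2 + z, LT = y*z.

S(f_1,f_2): leading monomials are coprime, so the S-polynomial reduces to 0 (Buchberger's first criterion).
S(f_1,f_3): leading monomials are coprime, so the S-polynomial reduces to 0 (Buchberger's first criterion).
S(f_2,f_3): lcm = y*z. S = y + z**2 + z.
  leading term y: no divisor's leading term divides it; move y to the remainder.
  leading term z**2: subtract (z)·f_2 from z**2 + z → 0
  remainder y ≠ 0; add g_4 = y to the basis.

S(f_1,g_4): leading monomials are coprime, so the S-polynomial reduces to 0 (Buchberger's first criterion).
S(f_2,g_4): leading monomials are coprime, so the S-polynomial reduces to 0 (Buchberger's first criterion).
S(f_3,g_4): lcm = y*z. S = z**2 + z.
  leading term z**2: subtract (z)·f_2 from z**2 + z → 0
  remainder 0.

Every S-polynomial of the final basis reduces to 0, so we have a Gröbner basis.
Inter-reduce: drop elements whose leading term is divisible by another's, tail-reduce, and make monic.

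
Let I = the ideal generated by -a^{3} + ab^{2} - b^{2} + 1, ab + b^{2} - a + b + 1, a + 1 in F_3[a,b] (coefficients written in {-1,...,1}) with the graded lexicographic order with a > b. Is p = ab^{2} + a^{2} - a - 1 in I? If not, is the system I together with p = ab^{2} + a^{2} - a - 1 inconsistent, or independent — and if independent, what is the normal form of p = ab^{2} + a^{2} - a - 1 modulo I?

ab^{2} + a^{2} - a - 1 lies in I (it reduces to 0).

First compute the reduced Gröbner basis of I by Buchberger's algorithm.
f_1 = -a^{3} + ab^{2} - b^{2} + 1, LT = a^{3}.
f_2 = ab + b^{2} - a + b + 1, LT = ab.
f_3 = a + 1, LT = a.

S(f_1,f_3): lcm = a^{3}. S = -ab^{2} - a^{2} + b^{2} - 1.
  leading term ab^{2}: subtract (-b)·f_2 from -ab^{2} - a^{2} + b^{2} - 1 → b^{3} - a^{2} - ab - b^{2} + b - 1
  leading term b^{3}: no divisor's leading term divides it; move b^{3} to the remainder.
  leading term a^{2}: subtract (-a)·f_3 from -a^{2} - ab - b^{2} + b - 1 → -ab - b^{2} + a + b - 1
  leading term ab: subtract (-1)·f_2 from -ab - b^{2} + a + b - 1 → -b
  leading term b: no divisor's leading term divides it; move -b to the remainder.
  remainder b^{3} - b ≠ 0; add h_4 = b^{3} - b to the basis.

S(f_2,f_3): lcm = ab. S = b^{2} - a + 1.
  leading term b^{2}: no divisor's leading term divides it; move b^{2} to the remainder.
  leading term a: subtract (-1)·f_3 from -a + 1 → -1
  leading term 1: no divisor's leading term divides it; move -1 to the remainder.
  remainder b^{2} - 1 ≠ 0; add h_5 = b^{2} - 1 to the basis.

The other S-polynomials (S(f_1,f_2), S(f_1,h_4), S(f_2,h_4), S(f_3,h_4), S(f_1,h_5), S(f_2,h_5), S(f_3,h_5), S(h_4,h_5)) all reduce to 0 modulo the current basis, so we have a Gröbner basis.
Inter-reduce: drop elements whose leading term is divisible by another's, tail-reduce, and make monic.
Reduced Gröbner basis: {b^{2} - 1, a + 1}.
Label its elements g_1 = b^{2} - 1, g_2 = a + 1.

Reduce p = ab^{2} + a^{2} - a - 1 modulo G:
  leading term ab^{2}: subtract (a)·g_1 from ab^{2} + a^{2} - a - 1 → a^{2} - 1
  leading term a^{2}: subtract (a)·g_2 from a^{2} - 1 → -a - 1
  leading term a: subtract (-1)·g_2 from -a - 1 → 0
  normal form = 0.
Since the normal form is 0, p ∈ I.

Ideal membership is decidable via reduction modulo a Gröbner basis.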